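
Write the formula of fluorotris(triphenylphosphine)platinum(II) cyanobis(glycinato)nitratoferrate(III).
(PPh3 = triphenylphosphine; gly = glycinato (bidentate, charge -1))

[PtF(PPh3)3][Fe(CN)(gly)2(NO3)]

Cation [Pt…]: ligand charges -1, Pt(II) ⇒ ion charge 1+.
Anion [Fe…]: ligand charges -4, Fe(III) ⇒ ion charge 1−.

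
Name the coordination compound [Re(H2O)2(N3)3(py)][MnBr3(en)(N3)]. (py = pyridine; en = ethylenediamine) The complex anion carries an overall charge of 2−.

diaquatriazido(pyridine)rhenium(V) azidotribromo(ethylenediamine)manganate(II)

The complex anion is given as 2−; its ligand charges sum to -4, so Mn = +2.
A 1:1 salt means the cation carries the equal and opposite charge, 2+.
Cation: ligand charges sum to -3; for the ion to be 2+, Re = +5.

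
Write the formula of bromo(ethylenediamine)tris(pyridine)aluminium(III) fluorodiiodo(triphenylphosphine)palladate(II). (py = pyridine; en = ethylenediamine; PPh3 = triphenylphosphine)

[AlBr(en)(py)3][PdFI2(PPh3)]2

Cation [Al…]: ligand charges -1, Al(III) ⇒ ion charge 2+.
Anion [Pd…]: ligand charges -3, Pd(II) ⇒ ion charge 1−.
One 2+ cation requires 2 of the 1− anion.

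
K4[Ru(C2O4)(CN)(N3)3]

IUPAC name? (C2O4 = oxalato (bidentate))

potassium triazidocyanooxalatoruthenate(II)

The 4 potassium counter-ions carry a total charge of +4, so each complex ion is 4−.
Ligand charges: 3×azido (-1 each), 1×cyano (-1 each), 1×oxalato (-2 each); total -6. So Ru + (-6) = 4−, giving Ru = +2.
Ligands are named alphabetically: azido before cyano before oxalato.
The complex ion is anionic, so ruthenium takes the -ate form ruthenate(II).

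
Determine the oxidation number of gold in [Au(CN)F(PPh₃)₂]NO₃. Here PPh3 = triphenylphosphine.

1 nitrate outside the brackets (-1 each) → the complex ion is 1+.
Ligand charges: 2×PPh3 neutral; 1×CN = -1; 1×F = -1; sum -2.
Au + (-2) = 1+ ⇒ Au is +3.

+3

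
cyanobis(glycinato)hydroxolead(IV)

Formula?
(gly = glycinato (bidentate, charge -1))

[Pb(CN)(gly)2(OH)]

Ligands: 1 cyano (CN, -1), 1 hydroxo (OH, -1), 2 glycinato (gly, -1). Ligand charge sum = -4.
With Pb in oxidation state +4, the complex ion is [Pb...].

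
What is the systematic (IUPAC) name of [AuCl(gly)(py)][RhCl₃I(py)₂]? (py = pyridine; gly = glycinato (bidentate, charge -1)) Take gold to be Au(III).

chloro(glycinato)(pyridine)gold(III) trichloroiodobis(pyridine)rhodate(III)

Both ions are complex: the cation is named first with the plain metal name, the anion second with the -ate form; each ion's ligands are alphabetised independently.
Au is given as +3; the cation's ligand charges sum to -2, so the complex cation is 1+.
A 1:1 salt means the anion carries the equal and opposite charge, 1−.
Anion: ligand charges sum to -4; for the ion to be 1−, Rh = +3.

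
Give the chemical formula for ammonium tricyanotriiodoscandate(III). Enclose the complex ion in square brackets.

(NH4)3[Sc(CN)3I3]

Ligands: 3 cyano (CN, -1), 3 iodo (I, -1). Ligand charge sum = -6.
Charge balance with ammonium (+1) requires 1 complex ion per 3 ammonium.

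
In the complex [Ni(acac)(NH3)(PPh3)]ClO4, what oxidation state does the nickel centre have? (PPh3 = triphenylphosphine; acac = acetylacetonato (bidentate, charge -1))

1 perchlorate outside the brackets (-1 each) → the complex ion is 1+.
Ligand charges: 1×PPh3 neutral; 1×NH3 neutral; 1×acac = -1; sum -1.
Ni + (-1) = 1+ ⇒ Ni is +2.

+2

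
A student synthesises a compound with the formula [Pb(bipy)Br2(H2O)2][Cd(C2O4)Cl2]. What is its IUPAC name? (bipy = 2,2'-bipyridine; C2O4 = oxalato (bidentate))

Cadmium is always +2 in its complexes; the anion's ligand charges sum to -4, so the complex anion is 2−.
A 1:1 salt means the cation carries the equal and opposite charge, 2+.
Cation: ligand charges sum to -2; for the ion to be 2+, Pb = +4.

diaqua(2,2'-bipyridine)dibromolead(IV) dichlorooxalatocadmate(II)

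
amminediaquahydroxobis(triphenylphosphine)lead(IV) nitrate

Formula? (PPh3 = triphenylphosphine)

[Pb(H2O)2(NH3)(OH)(PPh3)2](NO3)3

Ligands: 1 hydroxo (OH, -1), 2 triphenylphosphine (PPh3, neutral), 2 aqua (H2O, neutral), 1 ammine (NH3, neutral). Ligand charge sum = -1.
With Pb in oxidation state +4, the complex ion is [Pb...]^3+.
Charge balance with nitrate (-1) requires 1 complex ion per 3 nitrate.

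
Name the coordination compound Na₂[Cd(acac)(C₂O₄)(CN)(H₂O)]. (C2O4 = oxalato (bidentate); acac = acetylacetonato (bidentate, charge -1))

The 2 sodium counter-ions carry a total charge of +2, so each complex ion is 2−.
Ligand charges: 1×oxalato (-2 each), 1×cyano (-1 each), 1×acetylacetonato (-1 each), 1×aqua (neutral); total -4. So Cd + (-4) = 2−, giving Cd = +2.
The complex ion is anionic, so cadmium takes the -ate form cadmate(II).

sodium (acetylacetonato)aquacyanooxalatocadmate(II)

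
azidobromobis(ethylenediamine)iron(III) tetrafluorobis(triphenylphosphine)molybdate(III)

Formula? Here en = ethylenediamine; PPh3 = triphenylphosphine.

Cation [Fe…]: ligand charges -2, Fe(III) ⇒ ion charge 1+.
Anion [Mo…]: ligand charges -4, Mo(III) ⇒ ion charge 1−.

[FeBr(en)2(N3)][MoF4(PPh3)2]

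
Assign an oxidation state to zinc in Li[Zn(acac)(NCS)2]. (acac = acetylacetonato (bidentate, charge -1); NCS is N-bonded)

+2

1 lithium outside the brackets (+1 each) → the complex ion is 1−.
Ligand charges: 1×acac = -1; 2×NCS = -2; sum -3.
Zn + (-3) = 1− ⇒ Zn is +2.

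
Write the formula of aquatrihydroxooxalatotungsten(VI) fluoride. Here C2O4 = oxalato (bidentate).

Ligands: 1 oxalato (C2O4, -2), 1 aqua (H2O, neutral), 3 hydroxo (OH, -1). Ligand charge sum = -5.
Charge balance with fluoride (-1) requires 1 complex ion per 1 fluoride.

[W(C2O4)(H2O)(OH)3]F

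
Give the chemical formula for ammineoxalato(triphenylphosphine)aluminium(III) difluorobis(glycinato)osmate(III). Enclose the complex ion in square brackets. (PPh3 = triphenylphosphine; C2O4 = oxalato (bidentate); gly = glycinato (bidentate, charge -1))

[Al(C2O4)(NH3)(PPh3)][OsF2(gly)2]

Cation [Al…]: ligand charges -2, Al(III) ⇒ ion charge 1+.
Anion [Os…]: ligand charges -4, Os(III) ⇒ ion charge 1−.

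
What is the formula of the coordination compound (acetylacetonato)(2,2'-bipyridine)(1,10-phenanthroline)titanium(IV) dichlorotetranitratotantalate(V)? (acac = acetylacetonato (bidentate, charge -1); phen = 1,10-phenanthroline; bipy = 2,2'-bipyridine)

Cation [Ti…]: ligand charges -1, Ti(IV) ⇒ ion charge 3+.
Anion [Ta…]: ligand charges -6, Ta(V) ⇒ ion charge 1−.

[Ti(acac)(bipy)(phen)][TaCl2(NO3)4]3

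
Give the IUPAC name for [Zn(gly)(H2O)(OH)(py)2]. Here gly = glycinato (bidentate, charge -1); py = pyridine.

There is no counter-ion, so the complex is neutral overall.
Ligand charges: 1×glycinato (-1 each), 2×pyridine (neutral), 1×hydroxo (-1 each), 1×aqua (neutral); total -2. So Zn + (-2) = 0, giving Zn = +2.
Ligands are named alphabetically: aqua before glycinato before hydroxo before pyridine.

aqua(glycinato)hydroxobis(pyridine)zinc(II)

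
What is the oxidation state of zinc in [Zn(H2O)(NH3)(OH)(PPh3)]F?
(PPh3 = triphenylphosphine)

+2

1 fluoride outside the brackets (-1 each) → the complex ion is 1+.
Ligand charges: 1×PPh3 neutral; 1×NH3 neutral; 1×H2O neutral; 1×OH = -1; sum -1.
Zn + (-1) = 1+ ⇒ Zn is +2.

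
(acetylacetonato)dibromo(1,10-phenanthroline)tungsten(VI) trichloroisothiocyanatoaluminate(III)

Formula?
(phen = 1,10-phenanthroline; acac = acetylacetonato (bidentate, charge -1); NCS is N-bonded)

[W(acac)Br2(phen)][AlCl3(NCS)]3

Cation [W…]: ligand charges -3, W(VI) ⇒ ion charge 3+.
Anion [Al…]: ligand charges -4, Al(III) ⇒ ion charge 1−.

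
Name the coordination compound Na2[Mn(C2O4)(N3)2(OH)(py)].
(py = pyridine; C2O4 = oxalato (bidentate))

The 2 sodium counter-ions carry a total charge of +2, so each complex ion is 2−.
Ligand charges: 2×azido (-1 each), 1×pyridine (neutral), 1×hydroxo (-1 each), 1×oxalato (-2 each); total -5. So Mn + (-5) = 2−, giving Mn = +3.
Ligands are named alphabetically: azido before hydroxo before oxalato before pyridine.
The complex ion is anionic, so manganese takes the -ate form manganate(III).

sodium diazidohydroxooxalato(pyridine)manganate(III)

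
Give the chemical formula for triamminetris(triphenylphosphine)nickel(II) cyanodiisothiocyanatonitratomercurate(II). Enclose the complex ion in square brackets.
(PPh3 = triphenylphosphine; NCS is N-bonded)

[Ni(NH3)3(PPh3)3][Hg(CN)(NCS)2(NO3)]

Cation [Ni…]: ligand charges 0, Ni(II) ⇒ ion charge 2+.
Anion [Hg…]: ligand charges -4, Hg(II) ⇒ ion charge 2−.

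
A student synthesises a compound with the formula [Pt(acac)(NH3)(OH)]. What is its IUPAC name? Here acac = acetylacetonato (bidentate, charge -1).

(acetylacetonato)amminehydroxoplatinum(II)

There is no counter-ion, so the complex is neutral overall.
Ligand charges: 1×acetylacetonato (-1 each), 1×ammine (neutral), 1×hydroxo (-1 each); total -2. So Pt + (-2) = 0, giving Pt = +2.
Ligands are named alphabetically: acetylacetonato before ammine before hydroxo.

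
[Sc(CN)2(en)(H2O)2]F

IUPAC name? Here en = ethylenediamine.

The 1 fluoride counter-ion carries a total charge of -1, so each complex ion is 1+.
Ligand charges: 1×ethylenediamine (neutral), 2×aqua (neutral), 2×cyano (-1 each); total -2. So Sc + (-2) = 1+, giving Sc = +3.
Ligands are named alphabetically: aqua before cyano before ethylenediamine.

diaquadicyano(ethylenediamine)scandium(III) fluoride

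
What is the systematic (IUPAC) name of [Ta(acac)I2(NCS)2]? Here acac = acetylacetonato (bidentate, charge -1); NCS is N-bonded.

(acetylacetonato)diiododiisothiocyanatotantalum(V)

There is no counter-ion, so the complex is neutral overall.
Ligand charges: 1×acetylacetonato (-1 each), 2×isothiocyanato (-1 each), 2×iodo (-1 each); total -5. So Ta + (-5) = 0, giving Ta = +5.
Ligands are named alphabetically: acetylacetonato before iodo before isothiocyanato.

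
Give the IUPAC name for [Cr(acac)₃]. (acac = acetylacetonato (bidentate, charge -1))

tris(acetylacetonato)chromium(III)

There is no counter-ion, so the complex is neutral overall.
Ligand charges: 3×acetylacetonato (-1 each); total -3. So Cr + (-3) = 0, giving Cr = +3.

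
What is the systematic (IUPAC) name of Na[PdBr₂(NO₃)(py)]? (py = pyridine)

sodium dibromonitrato(pyridine)palladate(II)

The 1 sodium counter-ion carries a total charge of +1, so each complex ion is 1−.
Ligand charges: 1×pyridine (neutral), 1×nitrato (-1 each), 2×bromo (-1 each); total -3. So Pd + (-3) = 1−, giving Pd = +2.
Ligands are named alphabetically: bromo before nitrato before pyridine.
The complex ion is anionic, so palladium takes the -ate form palladate(II).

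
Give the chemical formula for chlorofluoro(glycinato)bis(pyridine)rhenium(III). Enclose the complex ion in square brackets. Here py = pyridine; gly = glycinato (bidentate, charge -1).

[ReClF(gly)(py)2]

Ligands: 2 pyridine (py, neutral), 1 fluoro (F, -1), 1 chloro (Cl, -1), 1 glycinato (gly, -1). Ligand charge sum = -3.
With Re in oxidation state +3, the complex ion is [Re...].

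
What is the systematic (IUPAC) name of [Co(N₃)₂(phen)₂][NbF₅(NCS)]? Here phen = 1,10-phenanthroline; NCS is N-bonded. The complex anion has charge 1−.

diazidobis(1,10-phenanthroline)cobalt(III) pentafluoroisothiocyanatoniobate(V)

Both ions are complex: the cation is named first with the plain metal name, the anion second with the -ate form; each ion's ligands are alphabetised independently.
The complex anion is given as 1−; its ligand charges sum to -6, so Nb = +5.
A 1:1 salt means the cation carries the equal and opposite charge, 1+.
Cation: ligand charges sum to -2; for the ion to be 1+, Co = +3.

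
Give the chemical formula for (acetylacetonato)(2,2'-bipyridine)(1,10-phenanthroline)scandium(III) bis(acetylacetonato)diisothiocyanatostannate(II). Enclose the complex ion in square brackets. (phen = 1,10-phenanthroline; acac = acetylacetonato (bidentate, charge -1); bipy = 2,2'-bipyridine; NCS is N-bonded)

[Sc(acac)(bipy)(phen)][Sn(acac)2(NCS)2]

Cation [Sc…]: ligand charges -1, Sc(III) ⇒ ion charge 2+.
Anion [Sn…]: ligand charges -4, Sn(II) ⇒ ion charge 2−.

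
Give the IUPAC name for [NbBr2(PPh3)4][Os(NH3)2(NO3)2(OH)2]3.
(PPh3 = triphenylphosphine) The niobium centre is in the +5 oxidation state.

Both ions are complex: the cation is named first with the plain metal name, the anion second with the -ate form; each ion's ligands are alphabetised independently.
Nb is given as +5; the cation's ligand charges sum to -2, so the complex cation is 3+.
With 3 anions per cation, each anion must be 3/3 = 1−.
Anion: ligand charges sum to -4; for the ion to be 1−, Os = +3.

dibromotetrakis(triphenylphosphine)niobium(V) diamminedihydroxodinitratoosmate(III)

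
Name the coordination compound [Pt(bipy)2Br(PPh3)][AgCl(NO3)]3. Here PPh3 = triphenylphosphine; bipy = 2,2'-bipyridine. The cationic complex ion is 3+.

bis(2,2'-bipyridine)bromo(triphenylphosphine)platinum(IV) chloronitratoargentate(I)

Both ions are complex: the cation is named first with the plain metal name, the anion second with the -ate form; each ion's ligands are alphabetised independently.
The complex cation is given as 3+; its ligand charges sum to -1, so Pt = +4.
With 3 anions per cation, each anion must be 3/3 = 1−.
Anion: ligand charges sum to -2; for the ion to be 1−, Ag = +1.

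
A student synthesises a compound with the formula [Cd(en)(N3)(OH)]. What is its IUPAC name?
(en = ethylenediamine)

There is no counter-ion, so the complex is neutral overall.
Ligand charges: 1×azido (-1 each), 1×hydroxo (-1 each), 1×ethylenediamine (neutral); total -2. So Cd + (-2) = 0, giving Cd = +2.
Ligands are named alphabetically: azido before ethylenediamine before hydroxo.

azido(ethylenediamine)hydroxocadmium(II)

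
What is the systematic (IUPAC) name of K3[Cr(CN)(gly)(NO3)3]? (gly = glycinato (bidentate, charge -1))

potassium cyano(glycinato)trinitratochromate(II)

The 3 potassium counter-ions carry a total charge of +3, so each complex ion is 3−.
Ligand charges: 1×cyano (-1 each), 3×nitrato (-1 each), 1×glycinato (-1 each); total -5. So Cr + (-5) = 3−, giving Cr = +2.
The complex ion is anionic, so chromium takes the -ate form chromate(II).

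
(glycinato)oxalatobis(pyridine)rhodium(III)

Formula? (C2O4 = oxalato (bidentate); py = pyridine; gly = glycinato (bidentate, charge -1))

[Rh(C2O4)(gly)(py)2]

Ligands: 1 oxalato (C2O4, -2), 2 pyridine (py, neutral), 1 glycinato (gly, -1). Ligand charge sum = -3.
With Rh in oxidation state +3, the complex ion is [Rh...].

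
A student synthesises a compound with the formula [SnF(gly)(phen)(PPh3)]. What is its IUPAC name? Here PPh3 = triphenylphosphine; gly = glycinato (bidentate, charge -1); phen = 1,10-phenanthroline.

There is no counter-ion, so the complex is neutral overall.
Ligand charges: 1×fluoro (-1 each), 1×triphenylphosphine (neutral), 1×glycinato (-1 each), 1×1,10-phenanthroline (neutral); total -2. So Sn + (-2) = 0, giving Sn = +2.
Ligands are named alphabetically: fluoro before glycinato before phenanthroline before triphenylphosphine.

fluoro(glycinato)(1,10-phenanthroline)(triphenylphosphine)tin(II)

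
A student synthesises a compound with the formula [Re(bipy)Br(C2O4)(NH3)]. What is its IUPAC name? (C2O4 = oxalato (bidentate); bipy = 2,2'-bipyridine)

There is no counter-ion, so the complex is neutral overall.
Ligand charges: 1×ammine (neutral), 1×bromo (-1 each), 1×oxalato (-2 each), 1×2,2'-bipyridine (neutral); total -3. So Re + (-3) = 0, giving Re = +3.
Ligands are named alphabetically: ammine before bipyridine before bromo before oxalato.

ammine(2,2'-bipyridine)bromooxalatorhenium(III)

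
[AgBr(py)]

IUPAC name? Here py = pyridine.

bromo(pyridine)silver(I)

There is no counter-ion, so the complex is neutral overall.
Ligand charges: 1×bromo (-1 each), 1×pyridine (neutral); total -1. So Ag + (-1) = 0, giving Ag = +1.
Ligands are named alphabetically: bromo before pyridine.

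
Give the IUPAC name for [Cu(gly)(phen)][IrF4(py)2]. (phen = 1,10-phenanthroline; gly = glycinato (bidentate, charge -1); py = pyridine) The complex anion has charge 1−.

(glycinato)(1,10-phenanthroline)copper(II) tetrafluorobis(pyridine)iridate(III)

Both ions are complex: the cation is named first with the plain metal name, the anion second with the -ate form; each ion's ligands are alphabetised independently.
The complex anion is given as 1−; its ligand charges sum to -4, so Ir = +3.
A 1:1 salt means the cation carries the equal and opposite charge, 1+.
Cation: ligand charges sum to -1; for the ion to be 1+, Cu = +2.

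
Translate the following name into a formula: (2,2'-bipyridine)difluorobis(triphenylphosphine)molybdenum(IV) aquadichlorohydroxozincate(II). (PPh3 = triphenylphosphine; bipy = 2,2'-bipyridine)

Cation [Mo…]: ligand charges -2, Mo(IV) ⇒ ion charge 2+.
Anion [Zn…]: ligand charges -3, Zn(II) ⇒ ion charge 1−.
One 2+ cation requires 2 of the 1− anion.

[Mo(bipy)F2(PPh3)2][ZnCl2(H2O)(OH)]2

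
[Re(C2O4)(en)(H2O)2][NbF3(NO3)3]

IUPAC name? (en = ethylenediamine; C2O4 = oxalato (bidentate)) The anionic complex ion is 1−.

diaqua(ethylenediamine)oxalatorhenium(III) trifluorotrinitratoniobate(V)

Both ions are complex: the cation is named first with the plain metal name, the anion second with the -ate form; each ion's ligands are alphabetised independently.
The complex anion is given as 1−; its ligand charges sum to -6, so Nb = +5.
A 1:1 salt means the cation carries the equal and opposite charge, 1+.
Cation: ligand charges sum to -2; for the ion to be 1+, Re = +3.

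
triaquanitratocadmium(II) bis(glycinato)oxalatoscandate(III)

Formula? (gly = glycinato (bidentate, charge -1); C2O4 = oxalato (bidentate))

Cation [Cd…]: ligand charges -1, Cd(II) ⇒ ion charge 1+.
Anion [Sc…]: ligand charges -4, Sc(III) ⇒ ion charge 1−.
One 1+ cation balances one 1− anion.

[Cd(H2O)3(NO3)][Sc(C2O4)(gly)2]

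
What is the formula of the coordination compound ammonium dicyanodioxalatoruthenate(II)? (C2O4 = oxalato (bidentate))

Ligands: 2 cyano (CN, -1), 2 oxalato (C2O4, -2). Ligand charge sum = -6.
With Ru in oxidation state +2, the complex ion is [Ru...]^4−.
Charge balance with ammonium (+1) requires 1 complex ion per 4 ammonium.

(NH4)4[Ru(C2O4)2(CN)2]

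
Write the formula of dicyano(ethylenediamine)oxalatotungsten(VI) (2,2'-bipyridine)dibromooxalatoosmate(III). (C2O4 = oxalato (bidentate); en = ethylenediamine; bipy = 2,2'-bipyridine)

Cation [W…]: ligand charges -4, W(VI) ⇒ ion charge 2+.
Anion [Os…]: ligand charges -4, Os(III) ⇒ ion charge 1−.
One 2+ cation requires 2 of the 1− anion.

[W(C2O4)(CN)2(en)][Os(bipy)Br2(C2O4)]2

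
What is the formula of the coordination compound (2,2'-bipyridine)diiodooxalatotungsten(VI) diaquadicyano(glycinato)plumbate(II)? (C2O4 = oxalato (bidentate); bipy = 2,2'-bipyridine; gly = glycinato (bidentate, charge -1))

Cation [W…]: ligand charges -4, W(VI) ⇒ ion charge 2+.
Anion [Pb…]: ligand charges -3, Pb(II) ⇒ ion charge 1−.

[W(bipy)(C2O4)I2][Pb(CN)2(gly)(H2O)2]2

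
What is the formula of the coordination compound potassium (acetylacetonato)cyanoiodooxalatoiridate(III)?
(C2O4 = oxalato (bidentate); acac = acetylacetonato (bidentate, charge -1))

Ligands: 1 cyano (CN, -1), 1 oxalato (C2O4, -2), 1 iodo (I, -1), 1 acetylacetonato (acac, -1). Ligand charge sum = -5.
Charge balance with potassium (+1) requires 1 complex ion per 2 potassium.

K2[Ir(acac)(C2O4)(CN)I]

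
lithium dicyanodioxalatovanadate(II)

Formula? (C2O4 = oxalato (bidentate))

Ligands: 2 oxalato (C2O4, -2), 2 cyano (CN, -1). Ligand charge sum = -6.
Charge balance with lithium (+1) requires 1 complex ion per 4 lithium.

Li4[V(C2O4)2(CN)2]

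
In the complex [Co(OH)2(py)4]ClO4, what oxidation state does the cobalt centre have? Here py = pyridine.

1 perchlorate outside the brackets (-1 each) → the complex ion is 1+.
Ligand charges: 4×py neutral; 2×OH = -2; sum -2.
Co + (-2) = 1+ ⇒ Co is +3.

+3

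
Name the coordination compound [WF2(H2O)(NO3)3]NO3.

The 1 nitrate counter-ion carries a total charge of -1, so each complex ion is 1+.
Ligand charges: 1×aqua (neutral), 2×fluoro (-1 each), 3×nitrato (-1 each); total -5. So W + (-5) = 1+, giving W = +6.
Ligands are named alphabetically: aqua before fluoro before nitrato.

aquadifluorotrinitratotungsten(VI) nitrate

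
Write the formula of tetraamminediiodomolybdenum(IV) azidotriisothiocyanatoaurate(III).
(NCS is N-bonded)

[MoI2(NH3)4][Au(N3)(NCS)3]2

Cation [Mo…]: ligand charges -2, Mo(IV) ⇒ ion charge 2+.
Anion [Au…]: ligand charges -4, Au(III) ⇒ ion charge 1−.
One 2+ cation requires 2 of the 1− anion.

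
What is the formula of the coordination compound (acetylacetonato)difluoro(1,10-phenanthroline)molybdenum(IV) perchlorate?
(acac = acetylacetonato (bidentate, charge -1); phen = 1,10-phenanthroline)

[Mo(acac)F2(phen)]ClO4

Ligands: 2 fluoro (F, -1), 1 acetylacetonato (acac, -1), 1 1,10-phenanthroline (phen, neutral). Ligand charge sum = -3.
With Mo in oxidation state +4, the complex ion is [Mo...]^1+.
Charge balance with perchlorate (-1) requires 1 complex ion per 1 perchlorate.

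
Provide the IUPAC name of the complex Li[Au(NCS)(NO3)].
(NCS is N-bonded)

lithium isothiocyanatonitratoaurate(I)

The 1 lithium counter-ion carries a total charge of +1, so each complex ion is 1−.
Ligand charges: 1×isothiocyanato (-1 each), 1×nitrato (-1 each); total -2. So Au + (-2) = 1−, giving Au = +1.
The complex ion is anionic, so gold takes the -ate form aurate(I).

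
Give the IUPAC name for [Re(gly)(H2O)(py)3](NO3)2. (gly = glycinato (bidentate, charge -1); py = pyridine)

The 2 nitrate counter-ions carry a total charge of -2, so each complex ion is 2+.
Ligand charges: 1×glycinato (-1 each), 3×pyridine (neutral), 1×aqua (neutral); total -1. So Re + (-1) = 2+, giving Re = +3.
Ligands are named alphabetically: aqua before glycinato before pyridine.

aqua(glycinato)tris(pyridine)rhenium(III) nitrate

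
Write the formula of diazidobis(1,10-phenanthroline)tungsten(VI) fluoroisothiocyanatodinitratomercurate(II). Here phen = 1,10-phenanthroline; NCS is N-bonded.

Cation [W…]: ligand charges -2, W(VI) ⇒ ion charge 4+.
Anion [Hg…]: ligand charges -4, Hg(II) ⇒ ion charge 2−.
One 4+ cation requires 2 of the 2− anion.

[W(N3)2(phen)2][HgF(NCS)(NO3)2]2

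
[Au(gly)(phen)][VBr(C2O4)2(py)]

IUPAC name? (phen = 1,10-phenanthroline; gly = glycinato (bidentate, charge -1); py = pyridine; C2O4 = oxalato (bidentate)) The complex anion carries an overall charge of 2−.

(glycinato)(1,10-phenanthroline)gold(III) bromodioxalato(pyridine)vanadate(III)

Both ions are complex: the cation is named first with the plain metal name, the anion second with the -ate form; each ion's ligands are alphabetised independently.
The complex anion is given as 2−; its ligand charges sum to -5, so V = +3.
A 1:1 salt means the cation carries the equal and opposite charge, 2+.
Cation: ligand charges sum to -1; for the ion to be 2+, Au = +3.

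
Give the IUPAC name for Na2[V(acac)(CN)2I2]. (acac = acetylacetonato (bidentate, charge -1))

The 2 sodium counter-ions carry a total charge of +2, so each complex ion is 2−.
Ligand charges: 2×cyano (-1 each), 2×iodo (-1 each), 1×acetylacetonato (-1 each); total -5. So V + (-5) = 2−, giving V = +3.
Ligands are named alphabetically: acetylacetonato before cyano before iodo.
The complex ion is anionic, so vanadium takes the -ate form vanadate(III).

sodium (acetylacetonato)dicyanodiiodovanadate(III)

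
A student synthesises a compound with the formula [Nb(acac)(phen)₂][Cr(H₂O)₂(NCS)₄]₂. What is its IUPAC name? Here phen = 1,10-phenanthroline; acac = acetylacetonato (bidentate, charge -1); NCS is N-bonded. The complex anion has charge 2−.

(acetylacetonato)bis(1,10-phenanthroline)niobium(V) diaquatetraisothiocyanatochromate(II)

The complex anion is given as 2−; its ligand charges sum to -4, so Cr = +2.
With 2 anions per cation, the cation must be 2×2 = 4+.
Cation: ligand charges sum to -1; for the ion to be 4+, Nb = +5.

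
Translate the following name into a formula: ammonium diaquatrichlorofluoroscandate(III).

Ligands: 3 chloro (Cl, -1), 1 fluoro (F, -1), 2 aqua (H2O, neutral). Ligand charge sum = -4.
With Sc in oxidation state +3, the complex ion is [Sc...]^1−.
Charge balance with ammonium (+1) requires 1 complex ion per 1 ammonium.

NH4[ScCl3F(H2O)2]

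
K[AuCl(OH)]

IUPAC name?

The 1 potassium counter-ion carries a total charge of +1, so each complex ion is 1−.
Ligand charges: 1×chloro (-1 each), 1×hydroxo (-1 each); total -2. So Au + (-2) = 1−, giving Au = +1.
Ligands are named alphabetically: chloro before hydroxo.
The complex ion is anionic, so gold takes the -ate form aurate(I).

potassium chlorohydroxoaurate(I)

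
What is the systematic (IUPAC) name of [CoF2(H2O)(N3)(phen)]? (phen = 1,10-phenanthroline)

There is no counter-ion, so the complex is neutral overall.
Ligand charges: 1×azido (-1 each), 1×aqua (neutral), 1×1,10-phenanthroline (neutral), 2×fluoro (-1 each); total -3. So Co + (-3) = 0, giving Co = +3.
Ligands are named alphabetically: aqua before azido before fluoro before phenanthroline.

aquaazidodifluoro(1,10-phenanthroline)cobalt(III)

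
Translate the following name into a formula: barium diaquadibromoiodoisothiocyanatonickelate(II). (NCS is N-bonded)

Ligands: 1 iodo (I, -1), 1 isothiocyanato (NCS, -1), 2 aqua (H2O, neutral), 2 bromo (Br, -1). Ligand charge sum = -4.
With Ni in oxidation state +2, the complex ion is [Ni...]^2−.
Charge balance with barium (+2) requires 1 complex ion per 1 barium.

Ba[NiBr2(H2O)2I(NCS)]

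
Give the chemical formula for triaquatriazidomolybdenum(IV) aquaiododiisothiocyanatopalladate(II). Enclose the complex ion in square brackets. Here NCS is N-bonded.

Cation [Mo…]: ligand charges -3, Mo(IV) ⇒ ion charge 1+.
Anion [Pd…]: ligand charges -3, Pd(II) ⇒ ion charge 1−.
One 1+ cation balances one 1− anion.

[Mo(H2O)3(N3)3][Pd(H2O)I(NCS)2]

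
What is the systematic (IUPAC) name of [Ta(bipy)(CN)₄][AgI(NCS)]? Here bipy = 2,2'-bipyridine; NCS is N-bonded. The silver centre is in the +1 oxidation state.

(2,2'-bipyridine)tetracyanotantalum(V) iodoisothiocyanatoargentate(I)

Ag is given as +1; the anion's ligand charges sum to -2, so the complex anion is 1−.
A 1:1 salt means the cation carries the equal and opposite charge, 1+.
Cation: ligand charges sum to -4; for the ion to be 1+, Ta = +5.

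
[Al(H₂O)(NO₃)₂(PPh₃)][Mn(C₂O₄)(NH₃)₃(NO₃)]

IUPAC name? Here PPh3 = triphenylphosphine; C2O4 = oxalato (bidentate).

aquadinitrato(triphenylphosphine)aluminium(III) triamminenitratooxalatomanganate(II)

Both ions are complex: the cation is named first with the plain metal name, the anion second with the -ate form; each ion's ligands are alphabetised independently.
Aluminium is always +3 in its complexes; the cation's ligand charges sum to -2, so the complex cation is 1+.
A 1:1 salt means the anion carries the equal and opposite charge, 1−.
Anion: ligand charges sum to -3; for the ion to be 1−, Mn = +2.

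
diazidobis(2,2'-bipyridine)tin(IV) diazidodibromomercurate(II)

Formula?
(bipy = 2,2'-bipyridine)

[Sn(bipy)2(N3)2][HgBr2(N3)2]

Cation [Sn…]: ligand charges -2, Sn(IV) ⇒ ion charge 2+.
Anion [Hg…]: ligand charges -4, Hg(II) ⇒ ion charge 2−.
One 2+ cation balances one 2− anion.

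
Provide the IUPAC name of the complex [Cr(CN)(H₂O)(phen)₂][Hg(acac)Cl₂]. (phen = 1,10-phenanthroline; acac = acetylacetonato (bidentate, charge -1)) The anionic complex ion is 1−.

Both ions are complex: the cation is named first with the plain metal name, the anion second with the -ate form; each ion's ligands are alphabetised independently.
The complex anion is given as 1−; its ligand charges sum to -3, so Hg = +2.
A 1:1 salt means the cation carries the equal and opposite charge, 1+.
Cation: ligand charges sum to -1; for the ion to be 1+, Cr = +2.

aquacyanobis(1,10-phenanthroline)chromium(II) (acetylacetonato)dichloromercurate(II)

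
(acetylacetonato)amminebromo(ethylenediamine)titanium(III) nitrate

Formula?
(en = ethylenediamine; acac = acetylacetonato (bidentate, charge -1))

Ligands: 1 ethylenediamine (en, neutral), 1 ammine (NH3, neutral), 1 bromo (Br, -1), 1 acetylacetonato (acac, -1). Ligand charge sum = -2.
With Ti in oxidation state +3, the complex ion is [Ti...]^1+.
Charge balance with nitrate (-1) requires 1 complex ion per 1 nitrate.

[Ti(acac)Br(en)(NH3)]NO3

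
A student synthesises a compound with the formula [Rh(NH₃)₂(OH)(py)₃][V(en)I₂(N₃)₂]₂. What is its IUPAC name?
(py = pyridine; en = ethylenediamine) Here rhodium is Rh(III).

Both ions are complex: the cation is named first with the plain metal name, the anion second with the -ate form; each ion's ligands are alphabetised independently.
Rh is given as +3; the cation's ligand charges sum to -1, so the complex cation is 2+.
With 2 anions per cation, each anion must be 2/2 = 1−.
Anion: ligand charges sum to -4; for the ion to be 1−, V = +3.

diamminehydroxotris(pyridine)rhodium(III) diazido(ethylenediamine)diiodovanadate(III)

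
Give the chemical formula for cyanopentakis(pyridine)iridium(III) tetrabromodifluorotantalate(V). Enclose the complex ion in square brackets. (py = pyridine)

[Ir(CN)(py)5][TaBr4F2]2

Cation [Ir…]: ligand charges -1, Ir(III) ⇒ ion charge 2+.
Anion [Ta…]: ligand charges -6, Ta(V) ⇒ ion charge 1−.
One 2+ cation requires 2 of the 1− anion.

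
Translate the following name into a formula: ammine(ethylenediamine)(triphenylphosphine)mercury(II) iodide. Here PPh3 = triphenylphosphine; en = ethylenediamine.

[Hg(en)(NH3)(PPh3)]I2

Ligands: 1 ammine (NH3, neutral), 1 triphenylphosphine (PPh3, neutral), 1 ethylenediamine (en, neutral). Ligand charge sum = 0.
With Hg in oxidation state +2, the complex ion is [Hg...]^2+.
Charge balance with iodide (-1) requires 1 complex ion per 2 iodide.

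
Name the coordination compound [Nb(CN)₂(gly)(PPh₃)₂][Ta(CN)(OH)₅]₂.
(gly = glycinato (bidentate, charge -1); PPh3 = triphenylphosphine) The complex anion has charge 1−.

dicyano(glycinato)bis(triphenylphosphine)niobium(V) cyanopentahydroxotantalate(V)

The complex anion is given as 1−; its ligand charges sum to -6, so Ta = +5.
With 2 anions per cation, the cation must be 2×1 = 2+.
Cation: ligand charges sum to -3; for the ion to be 2+, Nb = +5.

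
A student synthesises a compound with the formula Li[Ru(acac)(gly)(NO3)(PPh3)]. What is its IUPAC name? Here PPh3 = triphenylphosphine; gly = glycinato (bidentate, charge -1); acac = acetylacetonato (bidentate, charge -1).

The 1 lithium counter-ion carries a total charge of +1, so each complex ion is 1−.
Ligand charges: 1×triphenylphosphine (neutral), 1×glycinato (-1 each), 1×nitrato (-1 each), 1×acetylacetonato (-1 each); total -3. So Ru + (-3) = 1−, giving Ru = +2.
Ligands are named alphabetically: acetylacetonato before glycinato before nitrato before triphenylphosphine.
The complex ion is anionic, so ruthenium takes the -ate form ruthenate(II).

lithium (acetylacetonato)(glycinato)nitrato(triphenylphosphine)ruthenate(II)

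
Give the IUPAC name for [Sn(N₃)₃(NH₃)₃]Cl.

triamminetriazidotin(IV) chloride

The 1 chloride counter-ion carries a total charge of -1, so each complex ion is 1+.
Ligand charges: 3×azido (-1 each), 3×ammine (neutral); total -3. So Sn + (-3) = 1+, giving Sn = +4.
Ligands are named alphabetically: ammine before azido.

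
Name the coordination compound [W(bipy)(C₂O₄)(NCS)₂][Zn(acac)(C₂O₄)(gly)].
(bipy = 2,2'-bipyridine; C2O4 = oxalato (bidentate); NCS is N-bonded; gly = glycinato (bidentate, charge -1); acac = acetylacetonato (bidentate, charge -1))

(2,2'-bipyridine)diisothiocyanatooxalatotungsten(VI) (acetylacetonato)(glycinato)oxalatozincate(II)

Zinc is always +2 in its complexes; the anion's ligand charges sum to -4, so the complex anion is 2−.
A 1:1 salt means the cation carries the equal and opposite charge, 2+.
Cation: ligand charges sum to -4; for the ion to be 2+, W = +6.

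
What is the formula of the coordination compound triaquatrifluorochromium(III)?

Ligands: 3 fluoro (F, -1), 3 aqua (H2O, neutral). Ligand charge sum = -3.
With Cr in oxidation state +3, the complex ion is [Cr...].

[CrF3(H2O)3]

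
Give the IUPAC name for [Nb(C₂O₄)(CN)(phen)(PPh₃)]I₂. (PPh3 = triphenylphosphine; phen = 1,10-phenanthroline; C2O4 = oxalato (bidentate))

cyanooxalato(1,10-phenanthroline)(triphenylphosphine)niobium(V) iodide

The 2 iodide counter-ions carry a total charge of -2, so each complex ion is 2+.
Ligand charges: 1×triphenylphosphine (neutral), 1×1,10-phenanthroline (neutral), 1×cyano (-1 each), 1×oxalato (-2 each); total -3. So Nb + (-3) = 2+, giving Nb = +5.
Ligands are named alphabetically: cyano before oxalato before phenanthroline before triphenylphosphine.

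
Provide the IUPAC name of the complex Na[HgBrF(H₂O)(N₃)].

The 1 sodium counter-ion carries a total charge of +1, so each complex ion is 1−.
Ligand charges: 1×aqua (neutral), 1×fluoro (-1 each), 1×azido (-1 each), 1×bromo (-1 each); total -3. So Hg + (-3) = 1−, giving Hg = +2.
Ligands are named alphabetically: aqua before azido before bromo before fluoro.
The complex ion is anionic, so mercury takes the -ate form mercurate(II).

sodium aquaazidobromofluoromercurate(II)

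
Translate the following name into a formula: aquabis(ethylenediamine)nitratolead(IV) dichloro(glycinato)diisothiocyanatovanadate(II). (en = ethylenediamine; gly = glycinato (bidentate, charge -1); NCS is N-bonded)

Cation [Pb…]: ligand charges -1, Pb(IV) ⇒ ion charge 3+.
Anion [V…]: ligand charges -5, V(II) ⇒ ion charge 3−.

[Pb(en)2(H2O)(NO3)][VCl2(gly)(NCS)2]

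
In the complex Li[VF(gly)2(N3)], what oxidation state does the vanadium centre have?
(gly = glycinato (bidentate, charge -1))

+3

1 lithium outside the brackets (+1 each) → the complex ion is 1−.
Ligand charges: 2×gly = -2; 1×F = -1; 1×N3 = -1; sum -4.
V + (-4) = 1− ⇒ V is +3.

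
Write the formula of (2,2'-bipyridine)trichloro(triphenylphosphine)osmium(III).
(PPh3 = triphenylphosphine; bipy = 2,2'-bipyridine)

Ligands: 1 triphenylphosphine (PPh3, neutral), 1 2,2'-bipyridine (bipy, neutral), 3 chloro (Cl, -1). Ligand charge sum = -3.
With Os in oxidation state +3, the complex ion is [Os...].

[Os(bipy)Cl3(PPh3)]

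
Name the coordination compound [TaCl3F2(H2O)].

aquatrichlorodifluorotantalum(V)

There is no counter-ion, so the complex is neutral overall.
Ligand charges: 2×fluoro (-1 each), 1×aqua (neutral), 3×chloro (-1 each); total -5. So Ta + (-5) = 0, giving Ta = +5.
Ligands are named alphabetically: aqua before chloro before fluoro.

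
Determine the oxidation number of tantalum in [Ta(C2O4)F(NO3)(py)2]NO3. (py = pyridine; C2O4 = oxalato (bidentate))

1 nitrate outside the brackets (-1 each) → the complex ion is 1+.
Ligand charges: 1×F = -1; 1×NO3 = -1; 2×py neutral; 1×C2O4 = -2; sum -4.
Ta + (-4) = 1+ ⇒ Ta is +5.

+5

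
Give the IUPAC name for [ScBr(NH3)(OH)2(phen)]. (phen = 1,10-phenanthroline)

There is no counter-ion, so the complex is neutral overall.
Ligand charges: 2×hydroxo (-1 each), 1×bromo (-1 each), 1×ammine (neutral), 1×1,10-phenanthroline (neutral); total -3. So Sc + (-3) = 0, giving Sc = +3.
Ligands are named alphabetically: ammine before bromo before hydroxo before phenanthroline.

amminebromodihydroxo(1,10-phenanthroline)scandium(III)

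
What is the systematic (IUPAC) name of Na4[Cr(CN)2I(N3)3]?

The 4 sodium counter-ions carry a total charge of +4, so each complex ion is 4−.
Ligand charges: 3×azido (-1 each), 2×cyano (-1 each), 1×iodo (-1 each); total -6. So Cr + (-6) = 4−, giving Cr = +2.
Ligands are named alphabetically: azido before cyano before iodo.
The complex ion is anionic, so chromium takes the -ate form chromate(II).

sodium triazidodicyanoiodochromate(II)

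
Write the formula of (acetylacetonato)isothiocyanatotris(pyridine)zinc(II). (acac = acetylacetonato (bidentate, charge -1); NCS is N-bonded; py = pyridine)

[Zn(acac)(NCS)(py)3]

Ligands: 1 acetylacetonato (acac, -1), 1 isothiocyanato (NCS, -1), 3 pyridine (py, neutral). Ligand charge sum = -2.
With Zn in oxidation state +2, the complex ion is [Zn...].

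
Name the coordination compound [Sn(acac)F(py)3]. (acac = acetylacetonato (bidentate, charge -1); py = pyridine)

There is no counter-ion, so the complex is neutral overall.
Ligand charges: 1×acetylacetonato (-1 each), 3×pyridine (neutral), 1×fluoro (-1 each); total -2. So Sn + (-2) = 0, giving Sn = +2.
Ligands are named alphabetically: acetylacetonato before fluoro before pyridine.

(acetylacetonato)fluorotris(pyridine)tin(II)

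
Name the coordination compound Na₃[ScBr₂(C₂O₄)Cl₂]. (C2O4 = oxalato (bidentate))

The 3 sodium counter-ions carry a total charge of +3, so each complex ion is 3−.
Ligand charges: 2×bromo (-1 each), 2×chloro (-1 each), 1×oxalato (-2 each); total -6. So Sc + (-6) = 3−, giving Sc = +3.
Ligands are named alphabetically: bromo before chloro before oxalato.
The complex ion is anionic, so scandium takes the -ate form scandate(III).

sodium dibromodichlorooxalatoscandate(III)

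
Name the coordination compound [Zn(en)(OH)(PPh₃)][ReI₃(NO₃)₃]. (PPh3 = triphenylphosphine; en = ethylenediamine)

(ethylenediamine)hydroxo(triphenylphosphine)zinc(II) triiodotrinitratorhenate(V)

Zinc is always +2 in its complexes; the cation's ligand charges sum to -1, so the complex cation is 1+.
A 1:1 salt means the anion carries the equal and opposite charge, 1−.
Anion: ligand charges sum to -6; for the ion to be 1−, Re = +5.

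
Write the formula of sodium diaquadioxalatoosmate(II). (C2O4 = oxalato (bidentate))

Na2[Os(C2O4)2(H2O)2]

Ligands: 2 oxalato (C2O4, -2), 2 aqua (H2O, neutral). Ligand charge sum = -4.
With Os in oxidation state +2, the complex ion is [Os...]^2−.
Charge balance with sodium (+1) requires 1 complex ion per 2 sodium.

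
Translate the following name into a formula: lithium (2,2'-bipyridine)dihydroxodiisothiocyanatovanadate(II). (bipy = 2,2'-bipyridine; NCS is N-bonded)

Li2[V(bipy)(NCS)2(OH)2]

Ligands: 1 2,2'-bipyridine (bipy, neutral), 2 isothiocyanato (NCS, -1), 2 hydroxo (OH, -1). Ligand charge sum = -4.
With V in oxidation state +2, the complex ion is [V...]^2−.
Charge balance with lithium (+1) requires 1 complex ion per 2 lithium.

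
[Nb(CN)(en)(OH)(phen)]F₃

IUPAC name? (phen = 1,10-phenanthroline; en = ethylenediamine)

The 3 fluoride counter-ions carry a total charge of -3, so each complex ion is 3+.
Ligand charges: 1×cyano (-1 each), 1×1,10-phenanthroline (neutral), 1×ethylenediamine (neutral), 1×hydroxo (-1 each); total -2. So Nb + (-2) = 3+, giving Nb = +5.
Ligands are named alphabetically: cyano before ethylenediamine before hydroxo before phenanthroline.

cyano(ethylenediamine)hydroxo(1,10-phenanthroline)niobium(V) fluoride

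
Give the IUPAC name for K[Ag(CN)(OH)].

potassium cyanohydroxoargentate(I)

The 1 potassium counter-ion carries a total charge of +1, so each complex ion is 1−.
Ligand charges: 1×cyano (-1 each), 1×hydroxo (-1 each); total -2. So Ag + (-2) = 1−, giving Ag = +1.
Ligands are named alphabetically: cyano before hydroxo.
The complex ion is anionic, so silver takes the -ate form argentate(I).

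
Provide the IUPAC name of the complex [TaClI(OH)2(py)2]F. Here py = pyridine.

The 1 fluoride counter-ion carries a total charge of -1, so each complex ion is 1+.
Ligand charges: 1×iodo (-1 each), 2×pyridine (neutral), 2×hydroxo (-1 each), 1×chloro (-1 each); total -4. So Ta + (-4) = 1+, giving Ta = +5.
Ligands are named alphabetically: chloro before hydroxo before iodo before pyridine.

chlorodihydroxoiodobis(pyridine)tantalum(V) fluoride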